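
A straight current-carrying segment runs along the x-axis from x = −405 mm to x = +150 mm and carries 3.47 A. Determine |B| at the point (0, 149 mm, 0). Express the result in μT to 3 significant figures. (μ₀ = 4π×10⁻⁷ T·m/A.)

B ≈ 3.84 μT

For a finite straight segment, B = (μ₀I/4πd)(sinθ₁ + sinθ₂), where θ₁, θ₂ are the angles from the perpendicular to each end.
The perpendicular distance is d = 0.149 m; the end-offsets along the wire are a = 0.405 m and b = 0.15 m.
sinθ₁ = 0.405/√(0.405²+0.149²) = 0.9385; sinθ₂ = 0.15/√(0.15²+0.149²) = 0.7095.
B = (4π×10⁻⁷ × 3.47) / (4π × 0.149) × (0.9385 + 0.7095) = 3.84×10⁻⁶ T.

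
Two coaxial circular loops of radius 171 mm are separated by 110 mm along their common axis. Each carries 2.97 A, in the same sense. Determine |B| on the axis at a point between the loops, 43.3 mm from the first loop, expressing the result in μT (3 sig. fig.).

B ≈ 18.8 μT

Each loop contributes B = μ₀IR²/[2(R²+z²)^(3/2)] on the axis, with z measured from that loop.
Loop 1 (z = 0.0433 m): B₁ = 9.94×10⁻⁶ T. Loop 2 (z = 0.0667 m): B₂ = 8.82×10⁻⁶ T.
The fields add: B = B₁ + B₂ = 1.88×10⁻⁵ T.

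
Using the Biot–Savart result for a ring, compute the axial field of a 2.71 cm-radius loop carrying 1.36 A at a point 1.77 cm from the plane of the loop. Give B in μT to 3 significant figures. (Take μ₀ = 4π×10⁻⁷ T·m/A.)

On the axis of a circular loop, B = μ₀IR² / [2(R²+z²)^(3/2)].
R² + z² = (0.0271)² + (0.0177)² = 0.001048 m², and (R²+z²)^(3/2) = 3.39×10⁻⁵ m³.
B = (4π×10⁻⁷ × 1.36 × 0.0007344) / (2 × 3.39×10⁻⁵) = 1.85×10⁻⁵ T.

B ≈ 18.5 μT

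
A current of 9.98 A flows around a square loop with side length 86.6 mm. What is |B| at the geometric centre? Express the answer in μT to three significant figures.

Each side is a finite straight segment at perpendicular distance d = a/(2 tan(π/4)) = 0.0433 m from the centre, with end-angles ±π/4.
One side contributes B₁ = (μ₀I/4πd)·2 sin(π/4) = 3.26×10⁻⁵ T.
All 4 sides add in the same direction: B = 4 × 3.26×10⁻⁵ = 1.30×10⁻⁴ T.

B ≈ 130 μT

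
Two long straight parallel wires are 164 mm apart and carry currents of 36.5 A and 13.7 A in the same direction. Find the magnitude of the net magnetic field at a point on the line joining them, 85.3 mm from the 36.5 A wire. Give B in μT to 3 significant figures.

B ≈ 50.8 μT

Each long wire gives B = μ₀I/(2πd). Distances are d₁ = 0.0853 m and d₂ = 0.0787 m.
B₁ = 8.56×10⁻⁵ T, B₂ = 3.48×10⁻⁵ T.
Between parallel currents the two contributions point in opposite directions, so they subtract. B = |B₁ − B₂| = |8.56×10⁻⁵ − 3.48×10⁻⁵| = 5.08×10⁻⁵ T.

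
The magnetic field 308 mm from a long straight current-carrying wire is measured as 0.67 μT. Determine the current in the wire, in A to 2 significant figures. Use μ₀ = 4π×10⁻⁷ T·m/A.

For a long straight wire B = μ₀I/(2πd), so I = 2πdB/μ₀.
I = 2π × 0.308 × 6.70×10⁻⁷ / (4π×10⁻⁷) = 1.03 A.

I ≈ 1.0 A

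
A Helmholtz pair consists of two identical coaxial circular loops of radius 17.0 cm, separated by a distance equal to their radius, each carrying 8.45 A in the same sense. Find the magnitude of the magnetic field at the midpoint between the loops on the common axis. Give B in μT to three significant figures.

B ≈ 44.7 μT

Each loop contributes B = μ₀IR²/[2(R²+z²)^(3/2)] on the axis, with z measured from that loop.
Loop 1 (z = 0.085 m): B₁ = 2.23×10⁻⁵ T. Loop 2 (z = 0.085 m): B₂ = 2.23×10⁻⁵ T.
The fields add: B = B₁ + B₂ = 4.47×10⁻⁵ T.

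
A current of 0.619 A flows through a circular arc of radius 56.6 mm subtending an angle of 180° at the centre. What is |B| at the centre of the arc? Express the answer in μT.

The Biot–Savart field of a circular arc at its centre is B = μ₀Iφ/(4πR), with φ = 3.142 rad.
B = (4π×10⁻⁷ × 0.619 × 3.142) / (4π × 0.0566) = 3.44×10⁻⁶ T.

B ≈ 3.44 μT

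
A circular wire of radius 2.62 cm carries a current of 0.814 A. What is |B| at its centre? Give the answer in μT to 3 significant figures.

At the centre of a circular loop the Biot–Savart law gives B = μ₀I/(2R).
B = (4π×10⁻⁷ × 0.814) / (2 × 0.0262) = 1.95×10⁻⁵ T.

B ≈ 19.5 μT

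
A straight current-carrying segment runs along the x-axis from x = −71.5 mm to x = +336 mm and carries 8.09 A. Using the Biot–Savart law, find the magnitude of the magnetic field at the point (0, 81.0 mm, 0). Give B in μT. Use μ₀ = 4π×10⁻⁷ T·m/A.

B ≈ 16.3 μT

For a finite straight segment, B = (μ₀I/4πd)(sinθ₁ + sinθ₂), where θ₁, θ₂ are the angles from the perpendicular to each end.
The perpendicular distance is d = 0.081 m; the end-offsets along the wire are a = 0.0715 m and b = 0.336 m.
sinθ₁ = 0.0715/√(0.0715²+0.081²) = 0.6618; sinθ₂ = 0.336/√(0.336²+0.081²) = 0.9722.
B = (4π×10⁻⁷ × 8.09) / (4π × 0.081) × (0.6618 + 0.9722) = 1.63×10⁻⁵ T.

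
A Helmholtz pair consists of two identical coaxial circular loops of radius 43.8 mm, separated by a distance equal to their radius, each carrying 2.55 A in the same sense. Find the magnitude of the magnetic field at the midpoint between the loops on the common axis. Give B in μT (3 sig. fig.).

Each loop contributes B = μ₀IR²/[2(R²+z²)^(3/2)] on the axis, with z measured from that loop.
Loop 1 (z = 0.0219 m): B₁ = 2.62×10⁻⁵ T. Loop 2 (z = 0.0219 m): B₂ = 2.62×10⁻⁵ T.
The fields add: B = B₁ + B₂ = 5.23×10⁻⁵ T.

B ≈ 52.3 μT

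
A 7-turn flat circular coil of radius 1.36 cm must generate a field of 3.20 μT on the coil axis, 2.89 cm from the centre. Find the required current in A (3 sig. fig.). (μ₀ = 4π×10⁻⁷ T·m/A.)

I ≈ 0.128 A

For an N-turn coil, B = Nμ₀IR²/[2(R²+z²)^(3/2)] with R = 0.0136 m, z = 0.0289 m, so I = 2B(R²+z²)^(3/2)/(Nμ₀R²) = 2 × 3.20×10⁻⁶ × 3.26×10⁻⁵ / (7 × 4π×10⁻⁷ × 0.000185) = 0.128 A.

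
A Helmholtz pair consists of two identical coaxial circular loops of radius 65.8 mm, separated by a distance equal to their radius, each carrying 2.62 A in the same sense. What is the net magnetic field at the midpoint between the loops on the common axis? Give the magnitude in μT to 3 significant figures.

B ≈ 35.8 μT

Each loop contributes B = μ₀IR²/[2(R²+z²)^(3/2)] on the axis, with z measured from that loop.
Loop 1 (z = 0.0329 m): B₁ = 1.79×10⁻⁵ T. Loop 2 (z = 0.0329 m): B₂ = 1.79×10⁻⁵ T.
The fields add: B = B₁ + B₂ = 3.58×10⁻⁵ T.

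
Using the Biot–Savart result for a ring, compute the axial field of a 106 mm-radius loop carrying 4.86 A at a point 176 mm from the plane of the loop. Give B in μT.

B ≈ 3.96 μT

On the axis of a circular loop, B = μ₀IR² / [2(R²+z²)^(3/2)].
R² + z² = (0.106)² + (0.176)² = 0.04221 m², and (R²+z²)^(3/2) = 8.67×10⁻³ m³.
B = (4π×10⁻⁷ × 4.86 × 0.01124) / (2 × 8.67×10⁻³) = 3.96×10⁻⁶ T.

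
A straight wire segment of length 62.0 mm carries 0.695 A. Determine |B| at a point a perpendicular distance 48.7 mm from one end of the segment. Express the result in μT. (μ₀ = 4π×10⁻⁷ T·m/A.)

For a finite straight segment, B = (μ₀I/4πd)(sinθ₁ + sinθ₂), where θ₁, θ₂ are the angles from the perpendicular to each end.
The perpendicular foot is at one end, so the two end-offsets along the wire are 0 and L = 0.062 m.
sinθ₁ = 0/√(0²+0.0487²) = 0.0000; sinθ₂ = 0.062/√(0.062²+0.0487²) = 0.7864.
B = (4π×10⁻⁷ × 0.695) / (4π × 0.0487) × (0.0000 + 0.7864) = 1.12×10⁻⁶ T.

B ≈ 1.12 μT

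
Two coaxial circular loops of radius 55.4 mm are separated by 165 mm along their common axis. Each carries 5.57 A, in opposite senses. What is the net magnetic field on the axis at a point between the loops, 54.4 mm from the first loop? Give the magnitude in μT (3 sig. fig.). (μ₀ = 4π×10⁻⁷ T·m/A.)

B ≈ 17.3 μT

Each loop contributes B = μ₀IR²/[2(R²+z²)^(3/2)] on the axis, with z measured from that loop.
Loop 1 (z = 0.0544 m): B₁ = 2.29×10⁻⁵ T. Loop 2 (z = 0.1106 m): B₂ = 5.67×10⁻⁶ T.
The fields oppose: B = |B₁ − B₂| = 1.73×10⁻⁵ T.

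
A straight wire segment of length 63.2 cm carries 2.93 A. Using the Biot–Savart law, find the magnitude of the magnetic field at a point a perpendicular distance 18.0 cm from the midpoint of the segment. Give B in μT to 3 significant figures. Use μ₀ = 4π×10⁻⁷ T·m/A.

For a finite straight segment, B = (μ₀I/4πd)(sinθ₁ + sinθ₂), where θ₁, θ₂ are the angles from the perpendicular to each end.
The perpendicular from the point meets the wire at its midpoint, so each end is L/2 = 0.316 m away along the wire.
sinθ₁ = 0.316/√(0.316²+0.18²) = 0.8689; sinθ₂ = 0.316/√(0.316²+0.18²) = 0.8689.
B = (4π×10⁻⁷ × 2.93) / (4π × 0.18) × (0.8689 + 0.8689) = 2.83×10⁻⁶ T.

B ≈ 2.83 μT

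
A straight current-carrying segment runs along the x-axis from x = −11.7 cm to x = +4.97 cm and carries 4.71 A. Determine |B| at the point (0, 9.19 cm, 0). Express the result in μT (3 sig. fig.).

B ≈ 6.47 μT

For a finite straight segment, B = (μ₀I/4πd)(sinθ₁ + sinθ₂), where θ₁, θ₂ are the angles from the perpendicular to each end.
The perpendicular distance is d = 0.0919 m; the end-offsets along the wire are a = 0.117 m and b = 0.0497 m.
sinθ₁ = 0.117/√(0.117²+0.0919²) = 0.7864; sinθ₂ = 0.0497/√(0.0497²+0.0919²) = 0.4757.
B = (4π×10⁻⁷ × 4.71) / (4π × 0.0919) × (0.7864 + 0.4757) = 6.47×10⁻⁶ T.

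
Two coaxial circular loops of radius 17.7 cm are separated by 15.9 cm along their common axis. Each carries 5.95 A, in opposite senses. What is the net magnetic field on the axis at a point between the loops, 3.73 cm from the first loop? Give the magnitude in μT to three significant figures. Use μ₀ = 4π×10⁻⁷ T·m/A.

B ≈ 7.97 μT

Each loop contributes B = μ₀IR²/[2(R²+z²)^(3/2)] on the axis, with z measured from that loop.
Loop 1 (z = 0.0373 m): B₁ = 1.98×10⁻⁵ T. Loop 2 (z = 0.1217 m): B₂ = 1.18×10⁻⁵ T.
The fields oppose: B = |B₁ − B₂| = 7.97×10⁻⁶ T.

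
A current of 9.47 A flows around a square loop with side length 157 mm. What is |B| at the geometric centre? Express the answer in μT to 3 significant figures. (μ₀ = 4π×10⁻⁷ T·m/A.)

B ≈ 68.2 μT

Each side is a finite straight segment at perpendicular distance d = a/(2 tan(π/4)) = 0.0785 m from the centre, with end-angles ±π/4.
One side contributes B₁ = (μ₀I/4πd)·2 sin(π/4) = 1.71×10⁻⁵ T.
All 4 sides add in the same direction: B = 4 × 1.71×10⁻⁵ = 6.82×10⁻⁵ T.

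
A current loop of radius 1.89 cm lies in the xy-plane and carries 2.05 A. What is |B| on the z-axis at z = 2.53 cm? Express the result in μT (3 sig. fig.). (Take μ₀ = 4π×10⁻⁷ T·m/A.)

B ≈ 14.6 μT

On the axis of a circular loop, B = μ₀IR² / [2(R²+z²)^(3/2)].
R² + z² = (0.0189)² + (0.0253)² = 0.0009973 m², and (R²+z²)^(3/2) = 3.15×10⁻⁵ m³.
B = (4π×10⁻⁷ × 2.05 × 0.0003572) / (2 × 3.15×10⁻⁵) = 1.46×10⁻⁵ T.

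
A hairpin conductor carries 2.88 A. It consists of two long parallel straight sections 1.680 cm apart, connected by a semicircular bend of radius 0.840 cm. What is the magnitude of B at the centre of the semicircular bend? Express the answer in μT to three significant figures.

B ≈ 176 μT

The semicircular arc contributes B_arc = μ₀I·π/(4πR) = μ₀I/(4R) = 1.08×10⁻⁴ T.
Each semi-infinite lead is at perpendicular distance R = 0.0084 m from the centre, with the perpendicular foot at its near end, so it contributes μ₀I/(4πR); both point the same way, together 6.86×10⁻⁵ T.
Arc and leads all point the same direction: B = 1.08×10⁻⁴ + 6.86×10⁻⁵ = 1.76×10⁻⁴ T.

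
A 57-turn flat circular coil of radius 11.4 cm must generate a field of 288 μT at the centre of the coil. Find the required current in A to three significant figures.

I ≈ 0.917 A

For an N-turn coil, B = Nμ₀I/(2R) with R = 0.114 m, so I = 2RB/(Nμ₀) = 2 × 0.114 × 2.88×10⁻⁴ / (57 × 4π×10⁻⁷) = 0.917 A.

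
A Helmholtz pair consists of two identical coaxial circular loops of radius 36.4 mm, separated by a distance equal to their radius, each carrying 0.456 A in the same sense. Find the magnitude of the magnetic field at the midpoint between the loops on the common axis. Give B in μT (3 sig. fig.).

Each loop contributes B = μ₀IR²/[2(R²+z²)^(3/2)] on the axis, with z measured from that loop.
Loop 1 (z = 0.0182 m): B₁ = 5.63×10⁻⁶ T. Loop 2 (z = 0.0182 m): B₂ = 5.63×10⁻⁶ T.
The fields add: B = B₁ + B₂ = 1.13×10⁻⁵ T.

B ≈ 11.3 μT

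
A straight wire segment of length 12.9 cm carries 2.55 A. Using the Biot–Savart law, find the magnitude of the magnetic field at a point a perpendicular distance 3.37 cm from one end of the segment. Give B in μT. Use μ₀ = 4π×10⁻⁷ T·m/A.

For a finite straight segment, B = (μ₀I/4πd)(sinθ₁ + sinθ₂), where θ₁, θ₂ are the angles from the perpendicular to each end.
The perpendicular foot is at one end, so the two end-offsets along the wire are 0 and L = 0.129 m.
sinθ₁ = 0/√(0²+0.0337²) = 0.0000; sinθ₂ = 0.129/√(0.129²+0.0337²) = 0.9675.
B = (4π×10⁻⁷ × 2.55) / (4π × 0.0337) × (0.0000 + 0.9675) = 7.32×10⁻⁶ T.

B ≈ 7.32 μT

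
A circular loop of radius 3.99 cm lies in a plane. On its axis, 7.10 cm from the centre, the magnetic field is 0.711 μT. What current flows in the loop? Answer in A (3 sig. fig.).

On the axis of a loop, B = μ₀IR²/[2(R²+z²)^(3/2)], so I = 2B(R²+z²)^(3/2)/(μ₀R²).
R² + z² = 0.001592 + 0.005041 = 0.006633 m²; raised to 3/2 gives 5.40×10⁻⁴ m³.
I = 2 × 7.11×10⁻⁷ × 5.40×10⁻⁴ / (1.26×10⁻⁶ × 0.001592) = 0.384 A.

I ≈ 0.384 A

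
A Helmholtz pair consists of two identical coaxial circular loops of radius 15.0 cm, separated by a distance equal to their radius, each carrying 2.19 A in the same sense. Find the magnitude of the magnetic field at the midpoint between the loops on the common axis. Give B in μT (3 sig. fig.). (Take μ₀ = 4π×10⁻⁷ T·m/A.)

Each loop contributes B = μ₀IR²/[2(R²+z²)^(3/2)] on the axis, with z measured from that loop.
Loop 1 (z = 0.075 m): B₁ = 6.56×10⁻⁶ T. Loop 2 (z = 0.075 m): B₂ = 6.56×10⁻⁶ T.
The fields add: B = B₁ + B₂ = 1.31×10⁻⁵ T.

B ≈ 13.1 μT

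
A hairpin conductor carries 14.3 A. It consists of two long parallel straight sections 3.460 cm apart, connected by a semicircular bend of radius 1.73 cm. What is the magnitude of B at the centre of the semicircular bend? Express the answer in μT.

B ≈ 425 μT

The semicircular arc contributes B_arc = μ₀I·π/(4πR) = μ₀I/(4R) = 2.60×10⁻⁴ T.
Each semi-infinite lead is at perpendicular distance R = 0.0173 m from the centre, with the perpendicular foot at its near end, so it contributes μ₀I/(4πR); both point the same way, together 1.65×10⁻⁴ T.
Arc and leads all point the same direction: B = 2.60×10⁻⁴ + 1.65×10⁻⁴ = 4.25×10⁻⁴ T.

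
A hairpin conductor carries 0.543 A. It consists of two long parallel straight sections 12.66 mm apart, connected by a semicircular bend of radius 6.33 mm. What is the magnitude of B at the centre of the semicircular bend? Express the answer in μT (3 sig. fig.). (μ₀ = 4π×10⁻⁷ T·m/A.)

B ≈ 44.1 μT

The semicircular arc contributes B_arc = μ₀I·π/(4πR) = μ₀I/(4R) = 2.69×10⁻⁵ T.
Each semi-infinite lead is at perpendicular distance R = 0.00633 m from the centre, with the perpendicular foot at its near end, so it contributes μ₀I/(4πR); both point the same way, together 1.72×10⁻⁵ T.
Arc and leads all point the same direction: B = 2.69×10⁻⁵ + 1.72×10⁻⁵ = 4.41×10⁻⁵ T.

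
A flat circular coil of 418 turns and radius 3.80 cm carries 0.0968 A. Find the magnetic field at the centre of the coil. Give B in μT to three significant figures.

For an N-turn flat coil, B = Nμ₀I/(2R) with R = 0.038 m.
B = 418 × 1.60×10⁻⁶ T = 6.69×10⁻⁴ T.

B ≈ 669 μT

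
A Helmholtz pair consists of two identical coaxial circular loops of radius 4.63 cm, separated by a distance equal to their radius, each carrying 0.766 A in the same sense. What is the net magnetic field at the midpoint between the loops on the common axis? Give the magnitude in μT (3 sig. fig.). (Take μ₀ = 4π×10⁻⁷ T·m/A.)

Each loop contributes B = μ₀IR²/[2(R²+z²)^(3/2)] on the axis, with z measured from that loop.
Loop 1 (z = 0.02315 m): B₁ = 7.44×10⁻⁶ T. Loop 2 (z = 0.02315 m): B₂ = 7.44×10⁻⁶ T.
The fields add: B = B₁ + B₂ = 1.49×10⁻⁵ T.

B ≈ 14.9 μT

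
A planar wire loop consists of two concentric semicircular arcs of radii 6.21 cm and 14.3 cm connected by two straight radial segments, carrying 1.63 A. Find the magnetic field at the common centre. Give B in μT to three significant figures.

B ≈ 4.67 μT

The radial connectors point toward the centre, so dl × r̂ = 0 and they contribute nothing.
Each semicircle gives μ₀I/(4R): inner arc 8.25×10⁻⁶ T, outer arc 3.58×10⁻⁶ T.
The two arcs carry current in opposite angular senses, so their fields oppose: B = |8.25×10⁻⁶ − 3.58×10⁻⁶| = 4.67×10⁻⁶ T.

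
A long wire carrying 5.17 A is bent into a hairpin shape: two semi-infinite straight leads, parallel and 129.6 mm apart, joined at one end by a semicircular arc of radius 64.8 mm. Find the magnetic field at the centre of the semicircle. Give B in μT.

The semicircular arc contributes B_arc = μ₀I·π/(4πR) = μ₀I/(4R) = 2.51×10⁻⁵ T.
Each semi-infinite lead is at perpendicular distance R = 0.0648 m from the centre, with the perpendicular foot at its near end, so it contributes μ₀I/(4πR); both point the same way, together 1.60×10⁻⁵ T.
Arc and leads all point the same direction: B = 2.51×10⁻⁵ + 1.60×10⁻⁵ = 4.10×10⁻⁵ T.

B ≈ 41.0 μT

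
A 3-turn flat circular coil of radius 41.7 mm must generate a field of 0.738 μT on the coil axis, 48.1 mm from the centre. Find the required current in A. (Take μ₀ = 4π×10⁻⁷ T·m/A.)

For an N-turn coil, B = Nμ₀IR²/[2(R²+z²)^(3/2)] with R = 0.0417 m, z = 0.0481 m, so I = 2B(R²+z²)^(3/2)/(Nμ₀R²) = 2 × 7.38×10⁻⁷ × 2.58×10⁻⁴ / (3 × 4π×10⁻⁷ × 0.001739) = 5.81×10⁻² A.

I ≈ 0.0581 A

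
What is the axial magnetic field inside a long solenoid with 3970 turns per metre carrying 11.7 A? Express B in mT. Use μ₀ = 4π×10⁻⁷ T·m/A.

Inside a long solenoid, B = μ₀nI with n = 3970 turns/m.
B = 4π×10⁻⁷ × 3970 × 11.7 = 5.84×10⁻² T.

B ≈ 58.4 mT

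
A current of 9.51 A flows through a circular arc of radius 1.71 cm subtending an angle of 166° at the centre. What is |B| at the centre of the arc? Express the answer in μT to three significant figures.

The Biot–Savart field of a circular arc at its centre is B = μ₀Iφ/(4πR), with φ = 2.897 rad.
B = (4π×10⁻⁷ × 9.51 × 2.897) / (4π × 0.0171) = 1.61×10⁻⁴ T.

B ≈ 161 μT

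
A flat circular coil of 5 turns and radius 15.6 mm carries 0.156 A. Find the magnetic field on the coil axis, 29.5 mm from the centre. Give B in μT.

B ≈ 3.21 μT

For an N-turn flat coil, B = Nμ₀IR²/[2(R²+z²)^(3/2)] with R = 0.0156 m, z = 0.0295 m.
B = 5 × 6.42×10⁻⁷ T = 3.21×10⁻⁶ T.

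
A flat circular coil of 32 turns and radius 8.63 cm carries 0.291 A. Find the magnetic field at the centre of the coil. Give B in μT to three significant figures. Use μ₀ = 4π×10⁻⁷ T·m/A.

B ≈ 67.8 μT

For an N-turn flat coil, B = Nμ₀I/(2R) with R = 0.0863 m.
B = 32 × 2.12×10⁻⁶ T = 6.78×10⁻⁵ T.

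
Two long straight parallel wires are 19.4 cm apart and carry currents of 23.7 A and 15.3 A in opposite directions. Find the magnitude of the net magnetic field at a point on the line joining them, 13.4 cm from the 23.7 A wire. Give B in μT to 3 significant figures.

Each long wire gives B = μ₀I/(2πd). Distances are d₁ = 0.134 m and d₂ = 0.06 m.
B₁ = 3.54×10⁻⁵ T, B₂ = 5.10×10⁻⁵ T.
Between antiparallel currents both contributions point the same way, so they add. B = B₁ + B₂ = 3.54×10⁻⁵ + 5.10×10⁻⁵ = 8.64×10⁻⁵ T.

B ≈ 86.4 μT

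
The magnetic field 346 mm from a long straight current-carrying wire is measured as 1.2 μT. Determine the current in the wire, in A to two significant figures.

I ≈ 2.1 A

For a long straight wire B = μ₀I/(2πd), so I = 2πdB/μ₀.
I = 2π × 0.346 × 1.20×10⁻⁶ / (4π×10⁻⁷) = 2.08 A.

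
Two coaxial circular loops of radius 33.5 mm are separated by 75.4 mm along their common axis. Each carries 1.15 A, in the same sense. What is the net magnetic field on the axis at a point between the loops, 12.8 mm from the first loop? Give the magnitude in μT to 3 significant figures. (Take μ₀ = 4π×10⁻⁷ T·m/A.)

Each loop contributes B = μ₀IR²/[2(R²+z²)^(3/2)] on the axis, with z measured from that loop.
Loop 1 (z = 0.0128 m): B₁ = 1.76×10⁻⁵ T. Loop 2 (z = 0.0626 m): B₂ = 2.27×10⁻⁶ T.
The fields add: B = B₁ + B₂ = 1.98×10⁻⁵ T.

B ≈ 19.8 μT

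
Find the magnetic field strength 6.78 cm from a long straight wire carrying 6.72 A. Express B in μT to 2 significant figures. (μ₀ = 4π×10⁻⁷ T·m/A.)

For an infinitely long straight wire, B = μ₀I/(2πd).
B = (4π×10⁻⁷ × 6.72) / (2π × 0.0678) = 1.98×10⁻⁵ T.

B ≈ 20 μT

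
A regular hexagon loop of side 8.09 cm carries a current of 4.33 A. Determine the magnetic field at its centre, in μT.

B ≈ 37.1 μT

Each side is a finite straight segment at perpendicular distance d = a/(2 tan(π/6)) = 0.07006 m from the centre, with end-angles ±π/6.
One side contributes B₁ = (μ₀I/4πd)·2 sin(π/6) = 6.18×10⁻⁶ T.
All 6 sides add in the same direction: B = 6 × 6.18×10⁻⁶ = 3.71×10⁻⁵ T.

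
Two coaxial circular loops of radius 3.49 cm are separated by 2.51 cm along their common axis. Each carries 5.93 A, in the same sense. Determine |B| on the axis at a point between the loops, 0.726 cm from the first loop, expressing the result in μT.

B ≈ 176 μT

Each loop contributes B = μ₀IR²/[2(R²+z²)^(3/2)] on the axis, with z measured from that loop.
Loop 1 (z = 0.00726 m): B₁ = 1.00×10⁻⁴ T. Loop 2 (z = 0.01784 m): B₂ = 7.54×10⁻⁵ T.
The fields add: B = B₁ + B₂ = 1.76×10⁻⁴ T.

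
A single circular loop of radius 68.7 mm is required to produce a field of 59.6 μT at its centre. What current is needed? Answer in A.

At the centre of a circular loop B = μ₀I/(2R), so I = 2RB/μ₀.
With R = 0.0687 m, I = 2 × 0.0687 × 5.96×10⁻⁵ / (4π×10⁻⁷) = 6.52 A.

I ≈ 6.52 A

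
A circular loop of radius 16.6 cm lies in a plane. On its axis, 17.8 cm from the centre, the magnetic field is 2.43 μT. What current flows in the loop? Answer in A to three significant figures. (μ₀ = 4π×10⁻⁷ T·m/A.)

I ≈ 2.02 A

On the axis of a loop, B = μ₀IR²/[2(R²+z²)^(3/2)], so I = 2B(R²+z²)^(3/2)/(μ₀R²).
R² + z² = 0.02756 + 0.03168 = 0.05924 m²; raised to 3/2 gives 1.44×10⁻² m³.
I = 2 × 2.43×10⁻⁶ × 1.44×10⁻² / (1.26×10⁻⁶ × 0.02756) = 2.02 A.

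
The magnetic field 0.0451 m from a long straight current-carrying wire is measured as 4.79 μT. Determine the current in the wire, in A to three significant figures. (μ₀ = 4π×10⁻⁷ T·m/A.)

I ≈ 1.08 A

For a long straight wire B = μ₀I/(2πd), so I = 2πdB/μ₀.
I = 2π × 0.0451 × 4.79×10⁻⁶ / (4π×10⁻⁷) = 1.08 A.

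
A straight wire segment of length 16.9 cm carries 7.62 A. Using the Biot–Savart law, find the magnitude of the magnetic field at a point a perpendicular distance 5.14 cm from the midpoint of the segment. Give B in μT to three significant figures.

B ≈ 25.3 μT

For a finite straight segment, B = (μ₀I/4πd)(sinθ₁ + sinθ₂), where θ₁, θ₂ are the angles from the perpendicular to each end.
The perpendicular from the point meets the wire at its midpoint, so each end is L/2 = 0.0845 m away along the wire.
sinθ₁ = 0.0845/√(0.0845²+0.0514²) = 0.8544; sinθ₂ = 0.0845/√(0.0845²+0.0514²) = 0.8544.
B = (4π×10⁻⁷ × 7.62) / (4π × 0.0514) × (0.8544 + 0.8544) = 2.53×10⁻⁵ T.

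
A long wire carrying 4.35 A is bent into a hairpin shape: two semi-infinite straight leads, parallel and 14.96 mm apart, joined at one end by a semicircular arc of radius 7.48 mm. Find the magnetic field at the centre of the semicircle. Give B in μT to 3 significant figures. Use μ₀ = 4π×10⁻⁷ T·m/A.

The semicircular arc contributes B_arc = μ₀I·π/(4πR) = μ₀I/(4R) = 1.83×10⁻⁴ T.
Each semi-infinite lead is at perpendicular distance R = 0.00748 m from the centre, with the perpendicular foot at its near end, so it contributes μ₀I/(4πR); both point the same way, together 1.16×10⁻⁴ T.
Arc and leads all point the same direction: B = 1.83×10⁻⁴ + 1.16×10⁻⁴ = 2.99×10⁻⁴ T.

B ≈ 299 μT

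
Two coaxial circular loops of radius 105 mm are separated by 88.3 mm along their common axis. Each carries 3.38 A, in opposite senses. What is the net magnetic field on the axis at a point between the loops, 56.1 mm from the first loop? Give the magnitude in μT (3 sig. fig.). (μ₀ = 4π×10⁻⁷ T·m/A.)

B ≈ 3.80 μT

Each loop contributes B = μ₀IR²/[2(R²+z²)^(3/2)] on the axis, with z measured from that loop.
Loop 1 (z = 0.0561 m): B₁ = 1.39×10⁻⁵ T. Loop 2 (z = 0.0322 m): B₂ = 1.77×10⁻⁵ T.
The fields oppose: B = |B₁ − B₂| = 3.80×10⁻⁶ T.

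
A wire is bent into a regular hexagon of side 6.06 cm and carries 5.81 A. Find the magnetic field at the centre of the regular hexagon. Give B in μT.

Each side is a finite straight segment at perpendicular distance d = a/(2 tan(π/6)) = 0.05248 m from the centre, with end-angles ±π/6.
One side contributes B₁ = (μ₀I/4πd)·2 sin(π/6) = 1.11×10⁻⁵ T.
All 6 sides add in the same direction: B = 6 × 1.11×10⁻⁵ = 6.64×10⁻⁵ T.

B ≈ 66.4 μT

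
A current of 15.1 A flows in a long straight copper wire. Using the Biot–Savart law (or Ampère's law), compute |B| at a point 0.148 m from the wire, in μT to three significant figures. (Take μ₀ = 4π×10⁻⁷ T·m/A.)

For an infinitely long straight wire, B = μ₀I/(2πd).
B = (4π×10⁻⁷ × 15.1) / (2π × 0.148) = 2.04×10⁻⁵ T.

B ≈ 20.4 μT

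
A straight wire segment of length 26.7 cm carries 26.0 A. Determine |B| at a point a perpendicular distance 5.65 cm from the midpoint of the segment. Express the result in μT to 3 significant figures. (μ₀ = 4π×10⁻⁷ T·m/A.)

B ≈ 84.8 μT

For a finite straight segment, B = (μ₀I/4πd)(sinθ₁ + sinθ₂), where θ₁, θ₂ are the angles from the perpendicular to each end.
The perpendicular from the point meets the wire at its midpoint, so each end is L/2 = 0.1335 m away along the wire.
sinθ₁ = 0.1335/√(0.1335²+0.0565²) = 0.9209; sinθ₂ = 0.1335/√(0.1335²+0.0565²) = 0.9209.
B = (4π×10⁻⁷ × 26.0) / (4π × 0.0565) × (0.9209 + 0.9209) = 8.48×10⁻⁵ T.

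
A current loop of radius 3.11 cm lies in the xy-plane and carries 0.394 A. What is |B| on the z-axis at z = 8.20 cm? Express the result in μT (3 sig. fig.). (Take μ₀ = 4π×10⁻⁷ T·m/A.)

B ≈ 0.355 μT

On the axis of a circular loop, B = μ₀IR² / [2(R²+z²)^(3/2)].
R² + z² = (0.0311)² + (0.082)² = 0.007691 m², and (R²+z²)^(3/2) = 6.75×10⁻⁴ m³.
B = (4π×10⁻⁷ × 0.394 × 0.0009672) / (2 × 6.75×10⁻⁴) = 3.55×10⁻⁷ T.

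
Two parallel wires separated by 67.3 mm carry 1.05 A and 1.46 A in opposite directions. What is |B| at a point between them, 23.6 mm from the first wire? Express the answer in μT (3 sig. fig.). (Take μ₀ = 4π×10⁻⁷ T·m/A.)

Each long wire gives B = μ₀I/(2πd). Distances are d₁ = 0.0236 m and d₂ = 0.0437 m.
B₁ = 8.90×10⁻⁶ T, B₂ = 6.68×10⁻⁶ T.
Between antiparallel currents both contributions point the same way, so they add. B = B₁ + B₂ = 8.90×10⁻⁶ + 6.68×10⁻⁶ = 1.56×10⁻⁵ T.

B ≈ 15.6 μT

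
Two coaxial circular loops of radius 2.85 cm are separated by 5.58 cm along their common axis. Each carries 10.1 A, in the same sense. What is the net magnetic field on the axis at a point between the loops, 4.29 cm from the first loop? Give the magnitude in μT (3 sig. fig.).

Each loop contributes B = μ₀IR²/[2(R²+z²)^(3/2)] on the axis, with z measured from that loop.
Loop 1 (z = 0.0429 m): B₁ = 3.77×10⁻⁵ T. Loop 2 (z = 0.0129 m): B₂ = 1.68×10⁻⁴ T.
The fields add: B = B₁ + B₂ = 2.06×10⁻⁴ T.

B ≈ 206 μT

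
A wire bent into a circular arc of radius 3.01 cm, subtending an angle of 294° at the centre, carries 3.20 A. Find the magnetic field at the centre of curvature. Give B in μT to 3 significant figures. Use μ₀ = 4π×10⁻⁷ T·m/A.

The Biot–Savart field of a circular arc at its centre is B = μ₀Iφ/(4πR), with φ = 5.131 rad.
B = (4π×10⁻⁷ × 3.20 × 5.131) / (4π × 0.0301) = 5.46×10⁻⁵ T.

B ≈ 54.6 μT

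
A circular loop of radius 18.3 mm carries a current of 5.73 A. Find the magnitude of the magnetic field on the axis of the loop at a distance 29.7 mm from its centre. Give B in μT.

B ≈ 28.4 μT

On the axis of a circular loop, B = μ₀IR² / [2(R²+z²)^(3/2)].
R² + z² = (0.0183)² + (0.0297)² = 0.001217 m², and (R²+z²)^(3/2) = 4.25×10⁻⁵ m³.
B = (4π×10⁻⁷ × 5.73 × 0.0003349) / (2 × 4.25×10⁻⁵) = 2.84×10⁻⁵ T.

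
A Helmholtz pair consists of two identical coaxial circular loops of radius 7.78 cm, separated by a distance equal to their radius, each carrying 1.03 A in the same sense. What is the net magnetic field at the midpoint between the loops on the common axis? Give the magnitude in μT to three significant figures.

B ≈ 11.9 μT

Each loop contributes B = μ₀IR²/[2(R²+z²)^(3/2)] on the axis, with z measured from that loop.
Loop 1 (z = 0.0389 m): B₁ = 5.95×10⁻⁶ T. Loop 2 (z = 0.0389 m): B₂ = 5.95×10⁻⁶ T.
The fields add: B = B₁ + B₂ = 1.19×10⁻⁵ T.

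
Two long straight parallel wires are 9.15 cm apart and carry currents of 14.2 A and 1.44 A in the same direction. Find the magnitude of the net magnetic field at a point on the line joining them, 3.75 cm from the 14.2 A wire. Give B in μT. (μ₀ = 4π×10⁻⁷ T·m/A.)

Each long wire gives B = μ₀I/(2πd). Distances are d₁ = 0.0375 m and d₂ = 0.054 m.
B₁ = 7.57×10⁻⁵ T, B₂ = 5.33×10⁻⁶ T.
Between parallel currents the two contributions point in opposite directions, so they subtract. B = |B₁ − B₂| = |7.57×10⁻⁵ − 5.33×10⁻⁶| = 7.04×10⁻⁵ T.

B ≈ 70.4 μT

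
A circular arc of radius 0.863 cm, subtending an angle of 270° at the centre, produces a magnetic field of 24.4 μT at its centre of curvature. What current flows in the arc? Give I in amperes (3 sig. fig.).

I ≈ 0.447 A

For a circular arc, B = μ₀Iφ/(4πR) with φ in radians; here φ = 4.712 rad.
So I = 4πRB/(μ₀φ) = 4π × 0.00863 × 2.44×10⁻⁵ / (4π×10⁻⁷ × 4.712) = 0.447 A.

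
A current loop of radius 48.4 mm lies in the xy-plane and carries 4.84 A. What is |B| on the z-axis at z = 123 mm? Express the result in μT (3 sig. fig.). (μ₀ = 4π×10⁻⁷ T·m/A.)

B ≈ 3.08 μT

On the axis of a circular loop, B = μ₀IR² / [2(R²+z²)^(3/2)].
R² + z² = (0.0484)² + (0.123)² = 0.01747 m², and (R²+z²)^(3/2) = 2.31×10⁻³ m³.
B = (4π×10⁻⁷ × 4.84 × 0.002343) / (2 × 2.31×10⁻³) = 3.08×10⁻⁶ T.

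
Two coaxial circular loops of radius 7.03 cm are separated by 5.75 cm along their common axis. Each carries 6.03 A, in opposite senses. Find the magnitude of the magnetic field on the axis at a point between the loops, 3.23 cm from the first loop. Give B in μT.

Each loop contributes B = μ₀IR²/[2(R²+z²)^(3/2)] on the axis, with z measured from that loop.
Loop 1 (z = 0.0323 m): B₁ = 4.04×10⁻⁵ T. Loop 2 (z = 0.0252 m): B₂ = 4.50×10⁻⁵ T.
The fields oppose: B = |B₁ − B₂| = 4.52×10⁻⁶ T.

B ≈ 4.52 μT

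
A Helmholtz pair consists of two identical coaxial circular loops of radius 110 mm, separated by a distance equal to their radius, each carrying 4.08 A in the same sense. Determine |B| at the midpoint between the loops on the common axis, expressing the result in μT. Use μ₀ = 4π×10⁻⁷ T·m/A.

Each loop contributes B = μ₀IR²/[2(R²+z²)^(3/2)] on the axis, with z measured from that loop.
Loop 1 (z = 0.055 m): B₁ = 1.67×10⁻⁵ T. Loop 2 (z = 0.055 m): B₂ = 1.67×10⁻⁵ T.
The fields add: B = B₁ + B₂ = 3.34×10⁻⁵ T.

B ≈ 33.4 μT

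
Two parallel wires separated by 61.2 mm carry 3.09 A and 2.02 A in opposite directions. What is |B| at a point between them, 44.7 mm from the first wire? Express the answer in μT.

Each long wire gives B = μ₀I/(2πd). Distances are d₁ = 0.0447 m and d₂ = 0.0165 m.
B₁ = 1.38×10⁻⁵ T, B₂ = 2.45×10⁻⁵ T.
Between antiparallel currents both contributions point the same way, so they add. B = B₁ + B₂ = 1.38×10⁻⁵ + 2.45×10⁻⁵ = 3.83×10⁻⁵ T.

B ≈ 38.3 μT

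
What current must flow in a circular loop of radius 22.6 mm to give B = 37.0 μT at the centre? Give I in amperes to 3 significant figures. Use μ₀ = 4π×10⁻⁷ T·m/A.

I ≈ 1.33 A

At the centre of a circular loop B = μ₀I/(2R), so I = 2RB/μ₀.
With R = 0.0226 m, I = 2 × 0.0226 × 3.70×10⁻⁵ / (4π×10⁻⁷) = 1.33 A.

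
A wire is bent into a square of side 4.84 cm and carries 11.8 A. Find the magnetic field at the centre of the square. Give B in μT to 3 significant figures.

B ≈ 276 μT

Each side is a finite straight segment at perpendicular distance d = a/(2 tan(π/4)) = 0.0242 m from the centre, with end-angles ±π/4.
One side contributes B₁ = (μ₀I/4πd)·2 sin(π/4) = 6.90×10⁻⁵ T.
All 4 sides add in the same direction: B = 4 × 6.90×10⁻⁵ = 2.76×10⁻⁴ T.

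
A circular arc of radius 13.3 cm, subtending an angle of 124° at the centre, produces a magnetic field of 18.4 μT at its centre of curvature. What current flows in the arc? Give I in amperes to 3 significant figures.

I ≈ 11.3 A

For a circular arc, B = μ₀Iφ/(4πR) with φ in radians; here φ = 2.164 rad.
So I = 4πRB/(μ₀φ) = 4π × 0.133 × 1.84×10⁻⁵ / (4π×10⁻⁷ × 2.164) = 11.3 A.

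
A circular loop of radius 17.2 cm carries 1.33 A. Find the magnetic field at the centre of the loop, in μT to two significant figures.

At the centre of a circular loop the Biot–Savart law gives B = μ₀I/(2R).
B = (4π×10⁻⁷ × 1.33) / (2 × 0.172) = 4.86×10⁻⁶ T.

B ≈ 4.9 μT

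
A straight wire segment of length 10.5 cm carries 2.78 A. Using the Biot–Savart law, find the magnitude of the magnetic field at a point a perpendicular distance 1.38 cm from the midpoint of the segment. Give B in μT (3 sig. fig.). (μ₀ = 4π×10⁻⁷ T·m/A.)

B ≈ 39.0 μT

For a finite straight segment, B = (μ₀I/4πd)(sinθ₁ + sinθ₂), where θ₁, θ₂ are the angles from the perpendicular to each end.
The perpendicular from the point meets the wire at its midpoint, so each end is L/2 = 0.0525 m away along the wire.
sinθ₁ = 0.0525/√(0.0525²+0.0138²) = 0.9671; sinθ₂ = 0.0525/√(0.0525²+0.0138²) = 0.9671.
B = (4π×10⁻⁷ × 2.78) / (4π × 0.0138) × (0.9671 + 0.9671) = 3.90×10⁻⁵ T.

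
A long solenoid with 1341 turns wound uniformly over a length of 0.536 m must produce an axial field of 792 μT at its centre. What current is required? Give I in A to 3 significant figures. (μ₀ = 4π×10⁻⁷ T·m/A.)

I ≈ 0.252 A

Inside a long solenoid B = μ₀nI with n = 2502 m⁻¹, so I = B/(μ₀n).
I = 7.92×10⁻⁴ / (4π×10⁻⁷ × 2502) = 0.252 A.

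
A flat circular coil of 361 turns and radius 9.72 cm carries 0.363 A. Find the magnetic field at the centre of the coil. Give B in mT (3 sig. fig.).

For an N-turn flat coil, B = Nμ₀I/(2R) with R = 0.0972 m.
B = 361 × 2.35×10⁻⁶ T = 8.47×10⁻⁴ T.

B ≈ 0.847 mT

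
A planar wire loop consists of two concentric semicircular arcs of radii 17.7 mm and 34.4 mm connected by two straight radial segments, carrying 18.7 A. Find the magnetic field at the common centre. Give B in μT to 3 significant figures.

The radial connectors point toward the centre, so dl × r̂ = 0 and they contribute nothing.
Each semicircle gives μ₀I/(4R): inner arc 3.32×10⁻⁴ T, outer arc 1.71×10⁻⁴ T.
The two arcs carry current in opposite angular senses, so their fields oppose: B = |3.32×10⁻⁴ − 1.71×10⁻⁴| = 1.61×10⁻⁴ T.

B ≈ 161 μT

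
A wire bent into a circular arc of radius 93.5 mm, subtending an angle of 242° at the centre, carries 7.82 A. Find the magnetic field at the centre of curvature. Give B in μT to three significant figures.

B ≈ 35.3 μT

The Biot–Savart field of a circular arc at its centre is B = μ₀Iφ/(4πR), with φ = 4.224 rad.
B = (4π×10⁻⁷ × 7.82 × 4.224) / (4π × 0.0935) = 3.53×10⁻⁵ T.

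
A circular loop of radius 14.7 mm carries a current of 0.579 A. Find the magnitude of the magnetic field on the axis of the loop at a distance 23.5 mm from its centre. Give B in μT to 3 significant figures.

B ≈ 3.69 μT

On the axis of a circular loop, B = μ₀IR² / [2(R²+z²)^(3/2)].
R² + z² = (0.0147)² + (0.0235)² = 0.0007683 m², and (R²+z²)^(3/2) = 2.13×10⁻⁵ m³.
B = (4π×10⁻⁷ × 0.579 × 0.0002161) / (2 × 2.13×10⁻⁵) = 3.69×10⁻⁶ T.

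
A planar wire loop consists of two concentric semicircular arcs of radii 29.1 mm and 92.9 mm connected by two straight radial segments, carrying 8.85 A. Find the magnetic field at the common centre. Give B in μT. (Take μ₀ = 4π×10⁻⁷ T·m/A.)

The radial connectors point toward the centre, so dl × r̂ = 0 and they contribute nothing.
Each semicircle gives μ₀I/(4R): inner arc 9.55×10⁻⁵ T, outer arc 2.99×10⁻⁵ T.
The two arcs carry current in opposite angular senses, so their fields oppose: B = |9.55×10⁻⁵ − 2.99×10⁻⁵| = 6.56×10⁻⁵ T.

B ≈ 65.6 μT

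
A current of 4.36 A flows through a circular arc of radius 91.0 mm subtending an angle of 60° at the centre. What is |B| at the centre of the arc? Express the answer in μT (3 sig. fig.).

The Biot–Savart field of a circular arc at its centre is B = μ₀Iφ/(4πR), with φ = 1.047 rad.
B = (4π×10⁻⁷ × 4.36 × 1.047) / (4π × 0.091) = 5.02×10⁻⁶ T.

B ≈ 5.02 μT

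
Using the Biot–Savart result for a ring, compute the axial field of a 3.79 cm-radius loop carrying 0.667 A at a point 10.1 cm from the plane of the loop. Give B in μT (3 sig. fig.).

On the axis of a circular loop, B = μ₀IR² / [2(R²+z²)^(3/2)].
R² + z² = (0.0379)² + (0.101)² = 0.01164 m², and (R²+z²)^(3/2) = 1.26×10⁻³ m³.
B = (4π×10⁻⁷ × 0.667 × 0.001436) / (2 × 1.26×10⁻³) = 4.80×10⁻⁷ T.

B ≈ 0.480 μT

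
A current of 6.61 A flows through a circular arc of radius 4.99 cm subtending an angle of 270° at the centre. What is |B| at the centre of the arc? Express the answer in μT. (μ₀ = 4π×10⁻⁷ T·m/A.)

B ≈ 62.4 μT

The Biot–Savart field of a circular arc at its centre is B = μ₀Iφ/(4πR), with φ = 4.712 rad.
B = (4π×10⁻⁷ × 6.61 × 4.712) / (4π × 0.0499) = 6.24×10⁻⁵ T.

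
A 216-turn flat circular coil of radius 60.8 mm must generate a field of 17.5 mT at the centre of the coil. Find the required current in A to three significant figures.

I ≈ 7.84 A

For an N-turn coil, B = Nμ₀I/(2R) with R = 0.0608 m, so I = 2RB/(Nμ₀) = 2 × 0.0608 × 1.75×10⁻² / (216 × 4π×10⁻⁷) = 7.84 A.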